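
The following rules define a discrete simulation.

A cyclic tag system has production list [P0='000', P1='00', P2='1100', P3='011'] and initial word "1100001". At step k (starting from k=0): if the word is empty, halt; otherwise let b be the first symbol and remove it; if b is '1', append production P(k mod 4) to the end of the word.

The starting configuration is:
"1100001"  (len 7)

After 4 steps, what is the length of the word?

8

0) "1100001"  (len 7)
1) "100001000"  (len 9)
2) "0000100000"  (len 10)
3) "000100000"  (len 9)
4) "00100000"  (len 8)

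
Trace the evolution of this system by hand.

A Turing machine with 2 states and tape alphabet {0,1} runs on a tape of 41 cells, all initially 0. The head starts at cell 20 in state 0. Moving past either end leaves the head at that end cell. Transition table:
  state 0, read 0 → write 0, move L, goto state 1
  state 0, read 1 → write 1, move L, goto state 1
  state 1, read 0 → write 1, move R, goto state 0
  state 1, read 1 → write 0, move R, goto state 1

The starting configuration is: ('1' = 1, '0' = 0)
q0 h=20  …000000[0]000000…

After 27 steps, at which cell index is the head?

step 0: q0 h=20  …000000[0]000000…
step 1: q1 h=19  …000000[0]000000…
step 2: q0 h=20  …000001[0]000000…
step 3: q1 h=19  …000000[1]000000…
step 4: q1 h=20  …000000[0]000000…
step 5: q0 h=21  …000001[0]000000…
step 6: q1 h=20  …000000[1]000000…
step 7: q1 h=21  …000000[0]000000…
step 8: q0 h=22  …000001[0]000000…
step 9: q1 h=21  …000000[1]000000…
step 10: q1 h=22  …000000[0]000000…
step 11: q0 h=23  …000001[0]000000…
step 12: q1 h=22  …000000[1]000000…
step 13: q1 h=23  …000000[0]000000…
step 14: q0 h=24  …000001[0]000000…
step 15: q1 h=23  …000000[1]000000…
step 16: q1 h=24  …000000[0]000000…
step 17: q0 h=25  …000001[0]000000…
step 18: q1 h=24  …000000[1]000000…
step 19: q1 h=25  …000000[0]000000…
step 20: q0 h=26  …000001[0]000000…
step 21: q1 h=25  …000000[1]000000…
step 22: q1 h=26  …000000[0]000000…
step 23: q0 h=27  …000001[0]000000…
step 24: q1 h=26  …000000[1]000000…
step 25: q1 h=27  …000000[0]000000…
step 26: q0 h=28  …000001[0]000000…
step 27: q1 h=27  …000000[1]000000…

27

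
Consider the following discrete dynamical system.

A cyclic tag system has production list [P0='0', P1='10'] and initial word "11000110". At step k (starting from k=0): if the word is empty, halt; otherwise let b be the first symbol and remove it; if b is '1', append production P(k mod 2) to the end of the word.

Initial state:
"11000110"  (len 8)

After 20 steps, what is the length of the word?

0

0) "11000110"  (len 8)
1) "10001100"  (len 8)
2) "000110010"  (len 9)
3) "00110010"  (len 8)
4) "0110010"  (len 7)
5) "110010"  (len 6)
6) "1001010"  (len 7)
7) "0010100"  (len 7)
8) "010100"  (len 6)
9) "10100"  (len 5)
10) "010010"  (len 6)
11) "10010"  (len 5)
12) "001010"  (len 6)
13) "01010"  (len 5)
14) "1010"  (len 4)
15) "0100"  (len 4)
16) "100"  (len 3)
17) "000"  (len 3)
18) "00"  (len 2)
19) "0"  (len 1)
20) (halted — word empty)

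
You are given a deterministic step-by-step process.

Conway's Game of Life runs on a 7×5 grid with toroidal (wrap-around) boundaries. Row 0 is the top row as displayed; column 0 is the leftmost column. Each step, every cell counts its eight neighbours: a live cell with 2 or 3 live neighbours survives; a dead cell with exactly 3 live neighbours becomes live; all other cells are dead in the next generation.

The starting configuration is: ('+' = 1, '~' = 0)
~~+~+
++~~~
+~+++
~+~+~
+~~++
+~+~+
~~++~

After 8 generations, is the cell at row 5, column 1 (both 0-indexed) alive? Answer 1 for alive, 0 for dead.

k=0  ~~+~+
++~~~
+~+++
~+~+~
+~~++
+~+~+
~~++~
k=1  +~+~+
~~~~~
~~~+~
~+~~~
~~~~~
+~+~~
+~+~~
k=2  +~~++
~~~++
~~~~~
~~~~~
~+~~~
~~~~~
+~+~~
k=3  +++~~
+~~+~
~~~~~
~~~~~
~~~~~
~+~~~
++~+~
k=4  ~~~+~
+~+~+
~~~~~
~~~~~
~~~~~
+++~~
~~~~+
k=5  +~~+~
~~~++
~~~~~
~~~~~
~+~~~
++~~~
+++++
k=6  ~~~~~
~~~++
~~~~~
~~~~~
++~~~
~~~+~
~~~+~
k=7  ~~~++
~~~~~
~~~~~
~~~~~
~~~~~
~~+~+
~~~~~
k=8  ~~~~~
~~~~~
~~~~~
~~~~~
~~~~~
~~~~~
~~~~+

0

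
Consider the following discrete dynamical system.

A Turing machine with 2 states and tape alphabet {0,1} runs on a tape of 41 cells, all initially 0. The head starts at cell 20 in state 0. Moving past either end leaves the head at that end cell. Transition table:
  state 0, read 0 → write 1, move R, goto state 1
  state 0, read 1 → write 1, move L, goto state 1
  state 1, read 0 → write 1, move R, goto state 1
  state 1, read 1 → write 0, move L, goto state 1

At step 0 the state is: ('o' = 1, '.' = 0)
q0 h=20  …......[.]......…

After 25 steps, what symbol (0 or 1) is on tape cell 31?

step 0: q0 h=20  …......[.]......…
step 1: q1 h=21  ….....o[.]......…
step 2: q1 h=22  …....oo[.]......…
step 3: q1 h=23  …...ooo[.]......…
step 4: q1 h=24  …..oooo[.]......…
step 5: q1 h=25  ….ooooo[.]......…
step 6: q1 h=26  …oooooo[.]......…
step 7: q1 h=27  …oooooo[.]......…
step 8: q1 h=28  …oooooo[.]......…
step 9: q1 h=29  …oooooo[.]......…
step 10: q1 h=30  …oooooo[.]......…
step 11: q1 h=31  …oooooo[.]......…
step 12: q1 h=32  …oooooo[.]......…
step 13: q1 h=33  …oooooo[.]......…
step 14: q1 h=34  …oooooo[.]......|
step 15: q1 h=35  …oooooo[.].....|
step 16: q1 h=36  …oooooo[.]....|
step 17: q1 h=37  …oooooo[.]...|
step 18: q1 h=38  …oooooo[.]..|
step 19: q1 h=39  …oooooo[.].|
step 20: q1 h=40  …oooooo[.]|
step 21: q1 h=40  …oooooo[o]|
step 22: q1 h=39  …oooooo[o].|
step 23: q1 h=38  …oooooo[o]..|
step 24: q1 h=37  …oooooo[o]...|
step 25: q1 h=36  …oooooo[o]....|

1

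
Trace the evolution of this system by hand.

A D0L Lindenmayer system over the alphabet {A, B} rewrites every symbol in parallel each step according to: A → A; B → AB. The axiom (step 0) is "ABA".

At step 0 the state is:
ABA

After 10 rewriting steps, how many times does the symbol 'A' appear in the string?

[0] ABA
[1] AABA
[2] AAABA
[3] AAAABA
[4] AAAAABA
[5] AAAAAABA
[6] AAAAAAABA
[7] AAAAAAAABA
[8] AAAAAAAAABA
[9] AAAAAAAAAABA
[10] AAAAAAAAAAABA

12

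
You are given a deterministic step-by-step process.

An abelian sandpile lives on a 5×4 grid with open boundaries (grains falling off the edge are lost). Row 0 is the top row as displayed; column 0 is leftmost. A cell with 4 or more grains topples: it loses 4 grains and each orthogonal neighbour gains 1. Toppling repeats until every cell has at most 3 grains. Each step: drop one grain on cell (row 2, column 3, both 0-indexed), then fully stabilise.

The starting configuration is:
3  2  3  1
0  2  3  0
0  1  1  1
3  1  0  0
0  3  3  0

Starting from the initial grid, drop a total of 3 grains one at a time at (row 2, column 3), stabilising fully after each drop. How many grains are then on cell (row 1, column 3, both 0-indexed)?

0) 3  2  3  1
0  2  3  0
0  1  1  1
3  1  0  0
0  3  3  0
1) 3  2  3  1
0  2  3  0
0  1  1  2
3  1  0  0
0  3  3  0
2) 3  2  3  1
0  2  3  0
0  1  1  3
3  1  0  0
0  3  3  0
3) 3  2  3  1
0  2  3  1
0  1  2  0
3  1  0  1
0  3  3  0

1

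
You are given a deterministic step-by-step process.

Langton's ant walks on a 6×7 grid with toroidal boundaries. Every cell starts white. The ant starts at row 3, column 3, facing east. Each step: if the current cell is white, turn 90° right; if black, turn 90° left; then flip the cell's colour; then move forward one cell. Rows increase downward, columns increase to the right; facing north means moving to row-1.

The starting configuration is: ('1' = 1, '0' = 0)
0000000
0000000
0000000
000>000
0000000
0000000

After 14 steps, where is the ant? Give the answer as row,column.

gen 0: 0000000
0000000
0000000
000>000
0000000
0000000
gen 1: 0000000
0000000
0000000
0001000
000v000
0000000
gen 2: 0000000
0000000
0000000
0001000
00<1000
0000000
gen 3: 0000000
0000000
0000000
00^1000
0011000
0000000
gen 4: 0000000
0000000
0000000
001>000
0011000
0000000
gen 5: 0000000
0000000
000^000
0010000
0011000
0000000
gen 6: 0000000
0000000
0001>00
0010000
0011000
0000000
gen 7: 0000000
0000000
0001100
0010v00
0011000
0000000
gen 8: 0000000
0000000
0001100
001<100
0011000
0000000
gen 9: 0000000
0000000
000^100
0011100
0011000
0000000
gen 10: 0000000
0000000
00<0100
0011100
0011000
0000000
gen 11: 0000000
00^0000
0010100
0011100
0011000
0000000
gen 12: 0000000
001>000
0010100
0011100
0011000
0000000
gen 13: 0000000
0011000
001v100
0011100
0011000
0000000
gen 14: 0000000
0011000
00<1100
0011100
0011000
0000000

2,2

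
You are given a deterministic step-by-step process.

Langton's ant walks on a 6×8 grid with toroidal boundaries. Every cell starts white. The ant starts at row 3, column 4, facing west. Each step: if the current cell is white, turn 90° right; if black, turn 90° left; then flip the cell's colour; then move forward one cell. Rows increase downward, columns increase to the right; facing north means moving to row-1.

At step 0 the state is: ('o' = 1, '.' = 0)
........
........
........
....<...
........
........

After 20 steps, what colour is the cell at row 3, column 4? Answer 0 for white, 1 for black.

0) ........
........
........
....<...
........
........
1) ........
........
....^...
....o...
........
........
2) ........
........
....o>..
....o...
........
........
3) ........
........
....oo..
....ov..
........
........
4) ........
........
....oo..
....<o..
........
........
5) ........
........
....oo..
.....o..
....v...
........
6) ........
........
....oo..
.....o..
...<o...
........
7) ........
........
....oo..
...^.o..
...oo...
........
8) ........
........
....oo..
...o>o..
...oo...
........
9) ........
........
....oo..
...ooo..
...ov...
........
10) ........
........
....oo..
...ooo..
...o.>..
........
11) ........
........
....oo..
...ooo..
...o.o..
.....v..
12) ........
........
....oo..
...ooo..
...o.o..
....<o..
13) ........
........
....oo..
...ooo..
...o^o..
....oo..
14) ........
........
....oo..
...ooo..
...oo>..
....oo..
15) ........
........
....oo..
...oo^..
...oo...
....oo..
16) ........
........
....oo..
...o<...
...oo...
....oo..
17) ........
........
....oo..
...o....
...ov...
....oo..
18) ........
........
....oo..
...o....
...o.>..
....oo..
19) ........
........
....oo..
...o....
...o.o..
....ov..
20) ........
........
....oo..
...o....
...o.o..
....o.>.

0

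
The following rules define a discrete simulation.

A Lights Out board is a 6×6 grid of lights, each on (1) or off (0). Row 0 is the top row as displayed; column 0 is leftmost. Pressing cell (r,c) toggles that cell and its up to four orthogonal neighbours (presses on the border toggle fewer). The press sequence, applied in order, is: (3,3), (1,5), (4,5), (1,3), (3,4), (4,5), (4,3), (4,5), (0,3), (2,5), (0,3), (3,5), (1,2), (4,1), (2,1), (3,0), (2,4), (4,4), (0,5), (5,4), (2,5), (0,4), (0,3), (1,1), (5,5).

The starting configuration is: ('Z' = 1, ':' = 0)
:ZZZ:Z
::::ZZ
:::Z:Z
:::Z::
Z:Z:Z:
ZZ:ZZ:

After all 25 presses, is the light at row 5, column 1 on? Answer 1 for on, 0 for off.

0

gen 0: :ZZZ:Z
::::ZZ
:::Z:Z
:::Z::
Z:Z:Z:
ZZ:ZZ:
gen 1: :ZZZ:Z
::::ZZ
:::::Z
::Z:Z:
Z:ZZZ:
ZZ:ZZ:
gen 2: :ZZZ::
::::::
::::::
::Z:Z:
Z:ZZZ:
ZZ:ZZ:
gen 3: :ZZZ::
::::::
::::::
::Z:ZZ
Z:ZZ:Z
ZZ:ZZZ
gen 4: :ZZ:::
::ZZZ:
:::Z::
::Z:ZZ
Z:ZZ:Z
ZZ:ZZZ
gen 5: :ZZ:::
::ZZZ:
:::ZZ:
::ZZ::
Z:ZZZZ
ZZ:ZZZ
gen 6: :ZZ:::
::ZZZ:
:::ZZ:
::ZZ:Z
Z:ZZ::
ZZ:ZZ:
gen 7: :ZZ:::
::ZZZ:
:::ZZ:
::Z::Z
Z:::Z:
ZZ::Z:
gen 8: :ZZ:::
::ZZZ:
:::ZZ:
::Z:::
Z::::Z
ZZ::ZZ
gen 9: :Z:ZZ:
::Z:Z:
:::ZZ:
::Z:::
Z::::Z
ZZ::ZZ
gen 10: :Z:ZZ:
::Z:ZZ
:::Z:Z
::Z::Z
Z::::Z
ZZ::ZZ
gen 11: :ZZ:::
::ZZZZ
:::Z:Z
::Z::Z
Z::::Z
ZZ::ZZ
gen 12: :ZZ:::
::ZZZZ
:::Z::
::Z:Z:
Z:::::
ZZ::ZZ
gen 13: :Z::::
:Z::ZZ
::ZZ::
::Z:Z:
Z:::::
ZZ::ZZ
gen 14: :Z::::
:Z::ZZ
::ZZ::
:ZZ:Z:
:ZZ:::
Z:::ZZ
gen 15: :Z::::
::::ZZ
ZZ:Z::
::Z:Z:
:ZZ:::
Z:::ZZ
gen 16: :Z::::
::::ZZ
:Z:Z::
ZZZ:Z:
ZZZ:::
Z:::ZZ
gen 17: :Z::::
:::::Z
:Z::ZZ
ZZZ:::
ZZZ:::
Z:::ZZ
gen 18: :Z::::
:::::Z
:Z::ZZ
ZZZ:Z:
ZZZZZZ
Z::::Z
gen 19: :Z::ZZ
::::::
:Z::ZZ
ZZZ:Z:
ZZZZZZ
Z::::Z
gen 20: :Z::ZZ
::::::
:Z::ZZ
ZZZ:Z:
ZZZZ:Z
Z::ZZ:
gen 21: :Z::ZZ
:::::Z
:Z::::
ZZZ:ZZ
ZZZZ:Z
Z::ZZ:
gen 22: :Z:Z::
::::ZZ
:Z::::
ZZZ:ZZ
ZZZZ:Z
Z::ZZ:
gen 23: :ZZ:Z:
:::ZZZ
:Z::::
ZZZ:ZZ
ZZZZ:Z
Z::ZZ:
gen 24: ::Z:Z:
ZZZZZZ
::::::
ZZZ:ZZ
ZZZZ:Z
Z::ZZ:
gen 25: ::Z:Z:
ZZZZZZ
::::::
ZZZ:ZZ
ZZZZ::
Z::Z:Z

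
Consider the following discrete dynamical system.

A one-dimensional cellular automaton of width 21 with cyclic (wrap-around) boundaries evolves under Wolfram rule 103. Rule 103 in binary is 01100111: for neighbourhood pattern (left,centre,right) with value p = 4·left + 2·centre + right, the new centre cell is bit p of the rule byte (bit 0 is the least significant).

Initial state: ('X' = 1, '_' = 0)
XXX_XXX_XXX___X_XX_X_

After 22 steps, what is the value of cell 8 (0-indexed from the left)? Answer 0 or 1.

0

0) XXX_XXX_XXX___X_XX_X_
1) __XX__XX__X_XXXX_XXXX
2) _X_X_X_X_XXX___XX___X
3) XXXXXXXXX__X_XX_X_XXX
4) ________X_XXX_XXXX___
5) XXXXXXXXXX__XX___X_XX
6) _________X_X_X_XXXX__
7) XXXXXXXXXXXXXXX___X_X
8) ______________X_XXXX_
9) XXXXXXXXXXXXXXXX___X_
10) _______________X_XXXX
11) _XXXXXXXXXXXXXXXX___X
12) X_______________X_XXX
13) X_XXXXXXXXXXXXXXXX___
14) XX_______________X_XX
15) _X_XXXXXXXXXXXXXXXX__
16) XXX_______________X_X
17) __X_XXXXXXXXXXXXXXXX_
18) XXXX_______________X_
19) ___X_XXXXXXXXXXXXXXXX
20) _XXXX_______________X
21) X___X_XXXXXXXXXXXXXXX
22) X_XXXX_______________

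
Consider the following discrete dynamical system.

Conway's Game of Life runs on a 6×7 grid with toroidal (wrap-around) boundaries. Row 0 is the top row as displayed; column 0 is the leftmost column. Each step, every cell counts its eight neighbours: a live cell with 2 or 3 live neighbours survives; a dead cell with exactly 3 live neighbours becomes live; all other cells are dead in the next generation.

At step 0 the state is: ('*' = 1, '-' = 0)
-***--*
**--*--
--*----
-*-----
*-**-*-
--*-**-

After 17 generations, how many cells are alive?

2

0) -***--*
**--*--
--*----
-*-----
*-**-*-
--*-**-
1) ------*
*------
*-*----
-*-*---
--**-**
*----*-
2) *-----*
**----*
*-*----
**-**-*
****-**
*---**-
3) -------
-------
--**-*-
----*--
-------
--***--
4) ---*---
-------
---**--
---**--
----*--
---*---
5) -------
---**--
---**--
-----*-
----*--
---**--
6) -------
---**--
---*-*-
---*-*-
---***-
---**--
7) -------
---**--
--**-*-
--**-**
--*--*-
---*-*-
8) ---*---
--***--
-----**
-*---**
--*--*-
----*--
9) --*----
--****-
*-**--*
*---*--
----***
---**--
10) --*--*-
----***
*-*---*
**--*--
------*
---**--
11) ------*
**-**--
---**--
-*---*-
*--***-
---***-
12) *-*---*
*-****-
**-*-*-
--*--**
--**---
---*---
13) *-*--**
-----*-
*------
*----**
--***--
-*-*---
14) ***-***
**---*-
*----*-
**-****
*******
**---**
15) --*-*--
--*----
--*----
-------
-------
-------
16) ---*---
-**----
-------
-------
-------
-------
17) --*----
--*----
-------
-------
-------
-------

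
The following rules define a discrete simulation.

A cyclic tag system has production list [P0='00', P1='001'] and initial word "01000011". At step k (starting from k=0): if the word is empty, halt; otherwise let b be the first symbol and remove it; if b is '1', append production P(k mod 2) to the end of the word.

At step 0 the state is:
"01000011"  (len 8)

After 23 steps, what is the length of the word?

0

gen 0: "01000011"  (len 8)
gen 1: "1000011"  (len 7)
gen 2: "000011001"  (len 9)
gen 3: "00011001"  (len 8)
gen 4: "0011001"  (len 7)
gen 5: "011001"  (len 6)
gen 6: "11001"  (len 5)
gen 7: "100100"  (len 6)
gen 8: "00100001"  (len 8)
gen 9: "0100001"  (len 7)
gen 10: "100001"  (len 6)
gen 11: "0000100"  (len 7)
gen 12: "000100"  (len 6)
gen 13: "00100"  (len 5)
gen 14: "0100"  (len 4)
gen 15: "100"  (len 3)
gen 16: "00001"  (len 5)
gen 17: "0001"  (len 4)
gen 18: "001"  (len 3)
gen 19: "01"  (len 2)
gen 20: "1"  (len 1)
gen 21: "00"  (len 2)
gen 22: "0"  (len 1)
gen 23: (halted — word empty)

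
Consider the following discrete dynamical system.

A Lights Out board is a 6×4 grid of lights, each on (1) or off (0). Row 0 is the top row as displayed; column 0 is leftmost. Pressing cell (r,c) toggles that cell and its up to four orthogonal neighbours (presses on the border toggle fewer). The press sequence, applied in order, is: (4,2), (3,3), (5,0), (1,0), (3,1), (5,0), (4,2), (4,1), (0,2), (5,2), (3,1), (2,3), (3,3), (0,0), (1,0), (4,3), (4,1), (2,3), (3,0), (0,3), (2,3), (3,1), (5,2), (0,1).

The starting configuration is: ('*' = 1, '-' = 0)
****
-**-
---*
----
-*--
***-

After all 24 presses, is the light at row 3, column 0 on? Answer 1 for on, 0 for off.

[0] ****
-**-
---*
----
-*--
***-
[1] ****
-**-
---*
--*-
--**
**--
[2] ****
-**-
----
---*
--*-
**--
[3] ****
-**-
----
---*
*-*-
----
[4] -***
*-*-
*---
---*
*-*-
----
[5] -***
*-*-
**--
****
***-
----
[6] -***
*-*-
**--
****
-**-
**--
[7] -***
*-*-
**--
**-*
---*
***-
[8] -***
*-*-
**--
*--*
****
*-*-
[9] ----
*---
**--
*--*
****
*-*-
[10] ----
*---
**--
*--*
**-*
**-*
[11] ----
*---
*---
-***
*--*
**-*
[12] ----
*--*
*-**
-**-
*--*
**-*
[13] ----
*--*
*-*-
-*-*
*---
**-*
[14] **--
---*
*-*-
-*-*
*---
**-*
[15] -*--
**-*
--*-
-*-*
*---
**-*
[16] -*--
**-*
--*-
-*--
*-**
**--
[17] -*--
**-*
--*-
----
-*-*
*---
[18] -*--
**--
---*
---*
-*-*
*---
[19] -*--
**--
*--*
**-*
**-*
*---
[20] -***
**-*
*--*
**-*
**-*
*---
[21] -***
**--
*-*-
**--
**-*
*---
[22] -***
**--
***-
--*-
*--*
*---
[23] -***
**--
***-
--*-
*-**
****
[24] *--*
*---
***-
--*-
*-**
****

0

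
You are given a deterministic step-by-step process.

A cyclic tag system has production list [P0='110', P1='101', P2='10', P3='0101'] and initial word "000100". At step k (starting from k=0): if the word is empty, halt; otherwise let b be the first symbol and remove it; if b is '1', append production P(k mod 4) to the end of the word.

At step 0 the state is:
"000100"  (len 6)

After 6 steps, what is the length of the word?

4

gen 0: "000100"  (len 6)
gen 1: "00100"  (len 5)
gen 2: "0100"  (len 4)
gen 3: "100"  (len 3)
gen 4: "000101"  (len 6)
gen 5: "00101"  (len 5)
gen 6: "0101"  (len 4)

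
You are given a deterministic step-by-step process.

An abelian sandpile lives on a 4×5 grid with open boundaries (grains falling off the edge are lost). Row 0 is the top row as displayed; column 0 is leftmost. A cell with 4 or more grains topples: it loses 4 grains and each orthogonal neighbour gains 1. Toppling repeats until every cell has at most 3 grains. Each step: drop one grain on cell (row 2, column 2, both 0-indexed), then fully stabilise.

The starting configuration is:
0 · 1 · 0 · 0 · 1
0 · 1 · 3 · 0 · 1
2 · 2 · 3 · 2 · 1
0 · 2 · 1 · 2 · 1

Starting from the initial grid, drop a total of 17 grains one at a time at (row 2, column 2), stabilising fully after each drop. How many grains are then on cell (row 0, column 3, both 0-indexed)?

1

step 0: 0 · 1 · 0 · 0 · 1
0 · 1 · 3 · 0 · 1
2 · 2 · 3 · 2 · 1
0 · 2 · 1 · 2 · 1
step 1: 0 · 1 · 1 · 0 · 1
0 · 2 · 0 · 1 · 1
2 · 3 · 1 · 3 · 1
0 · 2 · 2 · 2 · 1
step 2: 0 · 1 · 1 · 0 · 1
0 · 2 · 0 · 1 · 1
2 · 3 · 2 · 3 · 1
0 · 2 · 2 · 2 · 1
step 3: 0 · 1 · 1 · 0 · 1
0 · 2 · 0 · 1 · 1
2 · 3 · 3 · 3 · 1
0 · 2 · 2 · 2 · 1
step 4: 0 · 1 · 1 · 0 · 1
0 · 3 · 1 · 2 · 1
3 · 0 · 2 · 0 · 2
0 · 3 · 3 · 3 · 1
step 5: 0 · 1 · 1 · 0 · 1
0 · 3 · 1 · 2 · 1
3 · 0 · 3 · 0 · 2
0 · 3 · 3 · 3 · 1
step 6: 0 · 1 · 1 · 0 · 1
0 · 3 · 2 · 2 · 1
3 · 2 · 1 · 2 · 2
1 · 0 · 2 · 0 · 2
step 7: 0 · 1 · 1 · 0 · 1
0 · 3 · 2 · 2 · 1
3 · 2 · 2 · 2 · 2
1 · 0 · 2 · 0 · 2
step 8: 0 · 1 · 1 · 0 · 1
0 · 3 · 2 · 2 · 1
3 · 2 · 3 · 2 · 2
1 · 0 · 2 · 0 · 2
step 9: 0 · 1 · 1 · 0 · 1
0 · 3 · 3 · 2 · 1
3 · 3 · 0 · 3 · 2
1 · 0 · 3 · 0 · 2
step 10: 0 · 1 · 1 · 0 · 1
0 · 3 · 3 · 2 · 1
3 · 3 · 1 · 3 · 2
1 · 0 · 3 · 0 · 2
step 11: 0 · 1 · 1 · 0 · 1
0 · 3 · 3 · 2 · 1
3 · 3 · 2 · 3 · 2
1 · 0 · 3 · 0 · 2
step 12: 0 · 1 · 1 · 0 · 1
0 · 3 · 3 · 2 · 1
3 · 3 · 3 · 3 · 2
1 · 0 · 3 · 0 · 2
step 13: 0 · 2 · 2 · 1 · 1
2 · 1 · 3 · 0 · 2
0 · 3 · 0 · 2 · 3
2 · 2 · 1 · 2 · 2
step 14: 0 · 2 · 2 · 1 · 1
2 · 1 · 3 · 0 · 2
0 · 3 · 1 · 2 · 3
2 · 2 · 1 · 2 · 2
step 15: 0 · 2 · 2 · 1 · 1
2 · 1 · 3 · 0 · 2
0 · 3 · 2 · 2 · 3
2 · 2 · 1 · 2 · 2
step 16: 0 · 2 · 2 · 1 · 1
2 · 1 · 3 · 0 · 2
0 · 3 · 3 · 2 · 3
2 · 2 · 1 · 2 · 2
step 17: 0 · 2 · 3 · 1 · 1
2 · 3 · 0 · 1 · 2
1 · 0 · 2 · 3 · 3
2 · 3 · 2 · 2 · 2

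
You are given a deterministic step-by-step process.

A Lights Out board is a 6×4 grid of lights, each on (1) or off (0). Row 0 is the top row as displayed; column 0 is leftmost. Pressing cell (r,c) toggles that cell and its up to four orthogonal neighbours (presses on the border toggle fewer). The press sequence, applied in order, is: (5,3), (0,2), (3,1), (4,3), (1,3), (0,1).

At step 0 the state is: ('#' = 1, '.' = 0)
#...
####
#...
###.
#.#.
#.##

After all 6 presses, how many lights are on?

10

gen 0: #...
####
#...
###.
#.#.
#.##
gen 1: #...
####
#...
###.
#.##
#...
gen 2: ####
##.#
#...
###.
#.##
#...
gen 3: ####
##.#
##..
....
####
#...
gen 4: ####
##.#
##..
...#
##..
#..#
gen 5: ###.
###.
##.#
...#
##..
#..#
gen 6: ....
#.#.
##.#
...#
##..
#..#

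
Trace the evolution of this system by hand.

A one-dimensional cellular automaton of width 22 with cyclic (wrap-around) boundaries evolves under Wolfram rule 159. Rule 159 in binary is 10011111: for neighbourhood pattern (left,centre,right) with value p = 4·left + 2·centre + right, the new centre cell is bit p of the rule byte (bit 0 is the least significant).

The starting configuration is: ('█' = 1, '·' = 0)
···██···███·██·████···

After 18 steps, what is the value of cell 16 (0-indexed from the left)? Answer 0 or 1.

0) ···██···███·██·████···
1) ████·█████··█··███·███
2) ███··████·███████··███
3) ██·█████··██████·█████
4) █··████·███████··█████
5) ·█████··██████·███████
6) ·████·███████··██████·
7) ████··██████·███████·█
8) ███·███████··██████··█
9) ██··██████·███████·███
10) █·███████··██████··███
11) ··██████·███████·█████
12) ███████··██████··████·
13) ██████·███████·█████··
14) █████··██████··████·██
15) ████·███████·█████··██
16) ███··██████··████·████
17) ██·███████·█████··████
18) █··██████··████·██████

1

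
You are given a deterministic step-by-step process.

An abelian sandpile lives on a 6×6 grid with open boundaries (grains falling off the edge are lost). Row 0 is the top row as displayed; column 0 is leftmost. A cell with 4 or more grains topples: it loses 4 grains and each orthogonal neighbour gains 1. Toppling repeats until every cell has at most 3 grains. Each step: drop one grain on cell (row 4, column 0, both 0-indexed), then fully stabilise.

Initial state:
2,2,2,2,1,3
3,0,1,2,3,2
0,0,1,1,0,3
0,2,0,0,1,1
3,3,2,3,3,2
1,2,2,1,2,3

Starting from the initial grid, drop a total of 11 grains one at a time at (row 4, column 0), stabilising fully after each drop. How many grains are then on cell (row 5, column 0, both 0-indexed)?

0) 2,2,2,2,1,3
3,0,1,2,3,2
0,0,1,1,0,3
0,2,0,0,1,1
3,3,2,3,3,2
1,2,2,1,2,3
1) 2,2,2,2,1,3
3,0,1,2,3,2
0,0,1,1,0,3
1,3,0,0,1,1
1,0,3,3,3,2
2,3,2,1,2,3
2) 2,2,2,2,1,3
3,0,1,2,3,2
0,0,1,1,0,3
1,3,0,0,1,1
2,0,3,3,3,2
2,3,2,1,2,3
3) 2,2,2,2,1,3
3,0,1,2,3,2
0,0,1,1,0,3
1,3,0,0,1,1
3,0,3,3,3,2
2,3,2,1,2,3
4) 2,2,2,2,1,3
3,0,1,2,3,2
0,0,1,1,0,3
2,3,0,0,1,1
0,1,3,3,3,2
3,3,2,1,2,3
5) 2,2,2,2,1,3
3,0,1,2,3,2
0,0,1,1,0,3
2,3,0,0,1,1
1,1,3,3,3,2
3,3,2,1,2,3
6) 2,2,2,2,1,3
3,0,1,2,3,2
0,0,1,1,0,3
2,3,0,0,1,1
2,1,3,3,3,2
3,3,2,1,2,3
7) 2,2,2,2,1,3
3,0,1,2,3,2
0,0,1,1,0,3
2,3,0,0,1,1
3,1,3,3,3,2
3,3,2,1,2,3
8) 2,2,2,2,1,3
3,0,1,2,3,2
0,0,1,1,0,3
3,3,0,0,1,1
1,3,3,3,3,2
1,0,3,1,2,3
9) 2,2,2,2,1,3
3,0,1,2,3,2
0,0,1,1,0,3
3,3,0,0,1,1
2,3,3,3,3,2
1,0,3,1,2,3
10) 2,2,2,2,1,3
3,0,1,2,3,2
0,0,1,1,0,3
3,3,0,0,1,1
3,3,3,3,3,2
1,0,3,1,2,3
11) 2,2,2,2,1,3
3,0,1,2,3,2
1,1,1,1,0,3
1,1,2,1,2,1
2,2,2,1,0,3
2,2,0,3,3,3

2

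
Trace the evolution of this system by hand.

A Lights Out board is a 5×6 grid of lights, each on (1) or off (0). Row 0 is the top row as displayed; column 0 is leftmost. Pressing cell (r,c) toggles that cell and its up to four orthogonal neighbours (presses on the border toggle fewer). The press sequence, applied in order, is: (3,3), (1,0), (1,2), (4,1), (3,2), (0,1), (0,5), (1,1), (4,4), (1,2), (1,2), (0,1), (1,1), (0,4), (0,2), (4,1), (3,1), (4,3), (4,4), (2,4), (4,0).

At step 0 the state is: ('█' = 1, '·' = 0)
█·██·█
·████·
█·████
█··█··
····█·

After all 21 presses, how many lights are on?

15

t=0: █·██·█
·████·
█·████
█··█··
····█·
t=1: █·██·█
·████·
█·█·██
█·█·█·
···██·
t=2: ··██·█
█·███·
··█·██
█·█·█·
···██·
t=3: ···█·█
██··█·
····██
█·█·█·
···██·
t=4: ···█·█
██··█·
····██
███·█·
█████·
t=5: ···█·█
██··█·
··█·██
█··██·
██·██·
t=6: ████·█
█···█·
··█·██
█··██·
██·██·
t=7: █████·
█···██
··█·██
█··██·
██·██·
t=8: █·███·
·██·██
·██·██
█··██·
██·██·
t=9: █·███·
·██·██
·██·██
█··█··
██···█
t=10: █··██·
···███
·█··██
█··█··
██···█
t=11: █·███·
·██·██
·██·██
█··█··
██···█
t=12: ·█·██·
··█·██
·██·██
█··█··
██···█
t=13: ···██·
██··██
··█·██
█··█··
██···█
t=14: ·····█
██···█
··█·██
█··█··
██···█
t=15: ·███·█
███··█
··█·██
█··█··
██···█
t=16: ·███·█
███··█
··█·██
██·█··
··█··█
t=17: ·███·█
███··█
·██·██
··██··
·██··█
t=18: ·███·█
███··█
·██·██
··█···
·█·███
t=19: ·███·█
███··█
·██·██
··█·█·
·█····
t=20: ·███·█
███·██
·███··
··█···
·█····
t=21: ·███·█
███·██
·███··
█·█···
█·····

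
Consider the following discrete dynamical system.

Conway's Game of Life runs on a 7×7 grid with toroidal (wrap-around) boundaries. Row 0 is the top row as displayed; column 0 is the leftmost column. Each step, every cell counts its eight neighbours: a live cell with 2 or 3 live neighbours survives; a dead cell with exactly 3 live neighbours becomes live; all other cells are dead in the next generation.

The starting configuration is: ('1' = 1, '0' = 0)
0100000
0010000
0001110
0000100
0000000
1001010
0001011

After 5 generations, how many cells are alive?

18

gen 0: 0100000
0010000
0001110
0000100
0000000
1001010
0001011
gen 1: 0010000
0011100
0001110
0001110
0000100
0000010
1010011
gen 2: 0010111
0010010
0000000
0000000
0001000
0000110
0100011
gen 3: 1111100
0001111
0000000
0000000
0000100
0000111
1001000
gen 4: 1100000
1100011
0000110
0000000
0000100
0001111
1000000
gen 5: 0000000
0100110
1000110
0000110
0001100
0001111
1100110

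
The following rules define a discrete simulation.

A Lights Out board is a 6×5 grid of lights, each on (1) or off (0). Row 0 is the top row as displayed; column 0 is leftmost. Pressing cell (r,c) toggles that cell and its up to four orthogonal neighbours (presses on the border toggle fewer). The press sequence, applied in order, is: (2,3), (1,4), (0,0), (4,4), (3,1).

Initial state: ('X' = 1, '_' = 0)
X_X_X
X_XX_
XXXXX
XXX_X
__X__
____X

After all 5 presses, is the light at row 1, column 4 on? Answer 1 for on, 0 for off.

1

k=0  X_X_X
X_XX_
XXXXX
XXX_X
__X__
____X
k=1  X_X_X
X_X__
XX___
XXXXX
__X__
____X
k=2  X_X__
X_XXX
XX__X
XXXXX
__X__
____X
k=3  _XX__
__XXX
XX__X
XXXXX
__X__
____X
k=4  _XX__
__XXX
XX__X
XXXX_
__XXX
_____
k=5  _XX__
__XXX
X___X
___X_
_XXXX
_____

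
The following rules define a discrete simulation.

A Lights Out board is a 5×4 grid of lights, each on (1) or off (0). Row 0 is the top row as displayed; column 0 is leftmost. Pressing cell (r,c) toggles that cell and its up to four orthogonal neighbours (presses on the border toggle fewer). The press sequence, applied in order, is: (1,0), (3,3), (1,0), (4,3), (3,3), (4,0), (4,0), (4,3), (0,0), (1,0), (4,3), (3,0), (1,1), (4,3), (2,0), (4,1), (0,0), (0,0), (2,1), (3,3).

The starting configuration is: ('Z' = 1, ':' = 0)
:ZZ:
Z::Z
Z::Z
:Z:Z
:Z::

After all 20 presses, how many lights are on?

12

gen 0: :ZZ:
Z::Z
Z::Z
:Z:Z
:Z::
gen 1: ZZZ:
:Z:Z
:::Z
:Z:Z
:Z::
gen 2: ZZZ:
:Z:Z
::::
:ZZ:
:Z:Z
gen 3: :ZZ:
Z::Z
Z:::
:ZZ:
:Z:Z
gen 4: :ZZ:
Z::Z
Z:::
:ZZZ
:ZZ:
gen 5: :ZZ:
Z::Z
Z::Z
:Z::
:ZZZ
gen 6: :ZZ:
Z::Z
Z::Z
ZZ::
Z:ZZ
gen 7: :ZZ:
Z::Z
Z::Z
:Z::
:ZZZ
gen 8: :ZZ:
Z::Z
Z::Z
:Z:Z
:Z::
gen 9: Z:Z:
:::Z
Z::Z
:Z:Z
:Z::
gen 10: ::Z:
ZZ:Z
:::Z
:Z:Z
:Z::
gen 11: ::Z:
ZZ:Z
:::Z
:Z::
:ZZZ
gen 12: ::Z:
ZZ:Z
Z::Z
Z:::
ZZZZ
gen 13: :ZZ:
::ZZ
ZZ:Z
Z:::
ZZZZ
gen 14: :ZZ:
::ZZ
ZZ:Z
Z::Z
ZZ::
gen 15: :ZZ:
Z:ZZ
:::Z
:::Z
ZZ::
gen 16: :ZZ:
Z:ZZ
:::Z
:Z:Z
::Z:
gen 17: Z:Z:
::ZZ
:::Z
:Z:Z
::Z:
gen 18: :ZZ:
Z:ZZ
:::Z
:Z:Z
::Z:
gen 19: :ZZ:
ZZZZ
ZZZZ
:::Z
::Z:
gen 20: :ZZ:
ZZZZ
ZZZ:
::Z:
::ZZ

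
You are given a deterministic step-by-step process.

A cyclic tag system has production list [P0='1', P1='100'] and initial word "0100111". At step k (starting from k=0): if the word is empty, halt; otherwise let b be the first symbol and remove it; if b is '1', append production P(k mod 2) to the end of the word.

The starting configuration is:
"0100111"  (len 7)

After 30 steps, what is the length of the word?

8

gen 0: "0100111"  (len 7)
gen 1: "100111"  (len 6)
gen 2: "00111100"  (len 8)
gen 3: "0111100"  (len 7)
gen 4: "111100"  (len 6)
gen 5: "111001"  (len 6)
gen 6: "11001100"  (len 8)
gen 7: "10011001"  (len 8)
gen 8: "0011001100"  (len 10)
gen 9: "011001100"  (len 9)
gen 10: "11001100"  (len 8)
gen 11: "10011001"  (len 8)
gen 12: "0011001100"  (len 10)
gen 13: "011001100"  (len 9)
gen 14: "11001100"  (len 8)
gen 15: "10011001"  (len 8)
gen 16: "0011001100"  (len 10)
gen 17: "011001100"  (len 9)
gen 18: "11001100"  (len 8)
gen 19: "10011001"  (len 8)
gen 20: "0011001100"  (len 10)
gen 21: "011001100"  (len 9)
gen 22: "11001100"  (len 8)
gen 23: "10011001"  (len 8)
gen 24: "0011001100"  (len 10)
gen 25: "011001100"  (len 9)
gen 26: "11001100"  (len 8)
gen 27: "10011001"  (len 8)
gen 28: "0011001100"  (len 10)
gen 29: "011001100"  (len 9)
gen 30: "11001100"  (len 8)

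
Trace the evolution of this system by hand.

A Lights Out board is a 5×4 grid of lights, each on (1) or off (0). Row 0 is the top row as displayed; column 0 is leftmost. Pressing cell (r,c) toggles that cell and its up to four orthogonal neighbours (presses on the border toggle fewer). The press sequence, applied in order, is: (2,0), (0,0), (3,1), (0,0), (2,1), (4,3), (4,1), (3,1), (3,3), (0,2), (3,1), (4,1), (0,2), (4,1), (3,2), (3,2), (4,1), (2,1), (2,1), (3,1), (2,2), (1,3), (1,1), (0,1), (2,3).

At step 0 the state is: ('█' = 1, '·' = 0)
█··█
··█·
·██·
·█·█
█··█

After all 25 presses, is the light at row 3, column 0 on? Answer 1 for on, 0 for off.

1

step 0: █··█
··█·
·██·
·█·█
█··█
step 1: █··█
█·█·
█·█·
██·█
█··█
step 2: ·█·█
··█·
█·█·
██·█
█··█
step 3: ·█·█
··█·
███·
··██
██·█
step 4: █··█
█·█·
███·
··██
██·█
step 5: █··█
███·
····
·███
██·█
step 6: █··█
███·
····
·██·
███·
step 7: █··█
███·
····
··█·
····
step 8: █··█
███·
·█··
██··
·█··
step 9: █··█
███·
·█·█
████
·█·█
step 10: ███·
██··
·█·█
████
·█·█
step 11: ███·
██··
···█
···█
···█
step 12: ███·
██··
···█
·█·█
████
step 13: █··█
███·
···█
·█·█
████
step 14: █··█
███·
···█
···█
···█
step 15: █··█
███·
··██
·██·
··██
step 16: █··█
███·
···█
···█
···█
step 17: █··█
███·
···█
·█·█
████
step 18: █··█
█·█·
████
···█
████
step 19: █··█
███·
···█
·█·█
████
step 20: █··█
███·
·█·█
█·██
█·██
step 21: █··█
██··
··█·
█··█
█·██
step 22: █···
████
··██
█··█
█·██
step 23: ██··
···█
·███
█··█
█·██
step 24: ··█·
·█·█
·███
█··█
█·██
step 25: ··█·
·█··
·█··
█···
█·██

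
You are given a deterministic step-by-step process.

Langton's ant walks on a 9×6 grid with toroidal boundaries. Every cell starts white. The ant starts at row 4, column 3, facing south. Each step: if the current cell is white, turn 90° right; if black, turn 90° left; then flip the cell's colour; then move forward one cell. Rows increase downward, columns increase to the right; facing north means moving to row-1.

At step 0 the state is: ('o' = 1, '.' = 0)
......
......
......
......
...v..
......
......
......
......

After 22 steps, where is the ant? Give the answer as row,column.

k=0  ......
......
......
......
...v..
......
......
......
......
k=1  ......
......
......
......
..<o..
......
......
......
......
k=2  ......
......
......
..^...
..oo..
......
......
......
......
k=3  ......
......
......
..o>..
..oo..
......
......
......
......
k=4  ......
......
......
..oo..
..ov..
......
......
......
......
k=5  ......
......
......
..oo..
..o.>.
......
......
......
......
k=6  ......
......
......
..oo..
..o.o.
....v.
......
......
......
k=7  ......
......
......
..oo..
..o.o.
...<o.
......
......
......
k=8  ......
......
......
..oo..
..o^o.
...oo.
......
......
......
k=9  ......
......
......
..oo..
..oo>.
...oo.
......
......
......
k=10  ......
......
......
..oo^.
..oo..
...oo.
......
......
......
k=11  ......
......
......
..ooo>
..oo..
...oo.
......
......
......
k=12  ......
......
......
..oooo
..oo.v
...oo.
......
......
......
k=13  ......
......
......
..oooo
..oo<o
...oo.
......
......
......
k=14  ......
......
......
..oo^o
..oooo
...oo.
......
......
......
k=15  ......
......
......
..o<.o
..oooo
...oo.
......
......
......
k=16  ......
......
......
..o..o
..ovoo
...oo.
......
......
......
k=17  ......
......
......
..o..o
..o.>o
...oo.
......
......
......
k=18  ......
......
......
..o.^o
..o..o
...oo.
......
......
......
k=19  ......
......
......
..o.o>
..o..o
...oo.
......
......
......
k=20  ......
......
.....^
..o.o.
..o..o
...oo.
......
......
......
k=21  ......
......
>....o
..o.o.
..o..o
...oo.
......
......
......
k=22  ......
......
o....o
v.o.o.
..o..o
...oo.
......
......
......

3,0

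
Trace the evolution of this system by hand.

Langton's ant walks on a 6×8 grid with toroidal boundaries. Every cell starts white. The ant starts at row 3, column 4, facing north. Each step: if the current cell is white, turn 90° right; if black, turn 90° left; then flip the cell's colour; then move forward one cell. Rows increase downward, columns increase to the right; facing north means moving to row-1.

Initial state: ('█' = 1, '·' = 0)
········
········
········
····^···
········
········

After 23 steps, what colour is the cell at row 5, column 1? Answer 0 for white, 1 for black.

0) ········
········
········
····^···
········
········
1) ········
········
········
····█>··
········
········
2) ········
········
········
····██··
·····v··
········
3) ········
········
········
····██··
····<█··
········
4) ········
········
········
····^█··
····██··
········
5) ········
········
········
···<·█··
····██··
········
6) ········
········
···^····
···█·█··
····██··
········
7) ········
········
···█>···
···█·█··
····██··
········
8) ········
········
···██···
···█v█··
····██··
········
9) ········
········
···██···
···<██··
····██··
········
10) ········
········
···██···
····██··
···v██··
········
11) ········
········
···██···
····██··
··<███··
········
12) ········
········
···██···
··^·██··
··████··
········
13) ········
········
···██···
··█>██··
··████··
········
14) ········
········
···██···
··████··
··█v██··
········
15) ········
········
···██···
··████··
··█·>█··
········
16) ········
········
···██···
··██^█··
··█··█··
········
17) ········
········
···██···
··█<·█··
··█··█··
········
18) ········
········
···██···
··█··█··
··█v·█··
········
19) ········
········
···██···
··█··█··
··<█·█··
········
20) ········
········
···██···
··█··█··
···█·█··
··v·····
21) ········
········
···██···
··█··█··
···█·█··
·<█·····
22) ········
········
···██···
··█··█··
·^·█·█··
·██·····
23) ········
········
···██···
··█··█··
·█>█·█··
·██·····

1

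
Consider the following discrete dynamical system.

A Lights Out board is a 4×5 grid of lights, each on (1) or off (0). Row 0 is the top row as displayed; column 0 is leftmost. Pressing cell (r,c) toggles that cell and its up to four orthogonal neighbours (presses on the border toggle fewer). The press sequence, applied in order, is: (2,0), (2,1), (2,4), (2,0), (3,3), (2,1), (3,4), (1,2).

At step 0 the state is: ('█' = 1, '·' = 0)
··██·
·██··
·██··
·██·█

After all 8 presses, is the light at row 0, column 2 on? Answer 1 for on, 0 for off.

0

0) ··██·
·██··
·██··
·██·█
1) ··██·
███··
█·█··
███·█
2) ··██·
█·█··
·█···
█·█·█
3) ··██·
█·█·█
·█·██
█·█··
4) ··██·
··█·█
█··██
··█··
5) ··██·
··█·█
█···█
···██
6) ··██·
·██·█
·██·█
·█·██
7) ··██·
·██·█
·██··
·█···
8) ···█·
···██
·█···
·█···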